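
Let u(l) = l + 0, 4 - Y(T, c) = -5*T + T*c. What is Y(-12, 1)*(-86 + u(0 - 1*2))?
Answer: 3872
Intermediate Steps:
Y(T, c) = 4 + 5*T - T*c (Y(T, c) = 4 - (-5*T + T*c) = 4 + (5*T - T*c) = 4 + 5*T - T*c)
u(l) = l
Y(-12, 1)*(-86 + u(0 - 1*2)) = (4 + 5*(-12) - 1*(-12)*1)*(-86 + (0 - 1*2)) = (4 - 60 + 12)*(-86 + (0 - 2)) = -44*(-86 - 2) = -44*(-88) = 3872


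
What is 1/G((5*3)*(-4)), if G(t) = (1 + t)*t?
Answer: 1/3540 ≈ 0.00028249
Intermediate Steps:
G(t) = t*(1 + t)
1/G((5*3)*(-4)) = 1/(((5*3)*(-4))*(1 + (5*3)*(-4))) = 1/((15*(-4))*(1 + 15*(-4))) = 1/(-60*(1 - 60)) = 1/(-60*(-59)) = 1/3540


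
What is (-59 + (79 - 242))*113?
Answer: -25086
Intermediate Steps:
(-59 + (79 - 242))*113 = (-59 - 163)*113 = -222*113 = -25086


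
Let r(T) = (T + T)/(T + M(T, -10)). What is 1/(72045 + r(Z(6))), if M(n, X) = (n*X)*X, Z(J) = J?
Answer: 101/7276547 ≈ 1.3880e-5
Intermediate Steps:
M(n, X) = n*X**2 (M(n, X) = (X*n)*X = n*X**2)
r(T) = 2/101 (r(T) = (T + T)/(T + T*(-10)**2) = (2*T)/(T + T*100) = (2*T)/(T + 100*T) = (2*T)/((101*T)) = (2*T)*(1/(101*T)) = 2/101)
1/(72045 + r(Z(6))) = 1/(72045 + 2/101) = 1/(7276547/101) = 101/7276547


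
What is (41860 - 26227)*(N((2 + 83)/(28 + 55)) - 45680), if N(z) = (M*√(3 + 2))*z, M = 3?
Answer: -714115440 + 3986415*√5/83 ≈ -7.1401e+8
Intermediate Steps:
N(z) = 3*z*√5 (N(z) = (3*√(3 + 2))*z = (3*√5)*z = 3*z*√5)
(41860 - 26227)*(N((2 + 83)/(28 + 55)) - 45680) = (41860 - 26227)*(3*((2 + 83)/(28 + 55))*√5 - 45680) = 15633*(3*(85/83)*√5 - 45680) = 15633*(255*√5/83 - 45680) = 15633*(-45680 + 255*√5/83) = -714115440 + 3986415*√5/83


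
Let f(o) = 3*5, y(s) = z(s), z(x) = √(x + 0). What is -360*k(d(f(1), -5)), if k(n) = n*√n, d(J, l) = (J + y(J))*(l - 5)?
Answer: 3600*I*√10*(15 + √15)^(3/2) ≈ 9.3339e+5*I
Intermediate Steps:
z(x) = √x
y(s) = √s
f(o) = 15
d(J, l) = (-5 + l)*(J + √J) (d(J, l) = (J + √J)*(l - 5) = (J + √J)*(-5 + l) = (-5 + l)*(J + √J))
k(n) = n^(3/2)
-360*k(d(f(1), -5)) = -360*(-5*15 - 5*√15 + 15*(-5) - 5*√15)^(3/2) = -360*(-75 - 5*√15 - 75 - 5*√15)^(3/2) = -360*(-150 - 10*√15)^(3/2)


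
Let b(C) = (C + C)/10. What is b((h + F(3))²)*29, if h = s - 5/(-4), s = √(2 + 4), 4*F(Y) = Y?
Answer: 58 + 116*√6/5 ≈ 114.83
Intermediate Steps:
F(Y) = Y/4
s = √6 ≈ 2.4495
h = 5/4 + √6 (h = √6 - 5/(-4) = √6 - 5*(-1)/4 = √6 - 1*(-5/4) = √6 + 5/4 = 5/4 + √6 ≈ 3.6995)
b(C) = C/5 (b(C) = (2*C)*(⅒) = C/5)
b((h + F(3))²)*29 = (((5/4 + √6) + (¼)*3)²/5)*29 = (((5/4 + √6) + ¾)²/5)*29 = ((2 + √6)²/5)*29 = 29*(2 + √6)²/5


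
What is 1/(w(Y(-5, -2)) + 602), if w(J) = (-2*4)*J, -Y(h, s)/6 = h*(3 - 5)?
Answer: 1/1082 ≈ 0.00092421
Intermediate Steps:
Y(h, s) = 12*h (Y(h, s) = -6*h*(3 - 5) = -6*h*(-2) = -(-12)*h = 12*h)
w(J) = -8*J
1/(w(Y(-5, -2)) + 602) = 1/(-96*(-5) + 602) = 1/(-8*(-60) + 602) = 1/(480 + 602) = 1/1082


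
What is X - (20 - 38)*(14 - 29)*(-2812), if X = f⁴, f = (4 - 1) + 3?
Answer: 760536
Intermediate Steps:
f = 6 (f = 3 + 3 = 6)
X = 1296 (X = 6⁴ = 1296)
X - (20 - 38)*(14 - 29)*(-2812) = 1296 - (20 - 38)*(14 - 29)*(-2812) = 1296 - (-18*(-15))*(-2812) = 1296 - 270*(-2812) = 1296 - 1*(-759240) = 1296 + 759240 = 760536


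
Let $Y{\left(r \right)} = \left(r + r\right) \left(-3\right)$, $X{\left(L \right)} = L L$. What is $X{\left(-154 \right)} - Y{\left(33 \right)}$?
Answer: $23914$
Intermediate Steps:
$X{\left(L \right)} = L^{2}$
$Y{\left(r \right)} = - 6 r$ ($Y{\left(r \right)} = 2 r \left(-3\right) = - 6 r$)
$X{\left(-154 \right)} - Y{\left(33 \right)} = \left(-154\right)^{2} - \left(-6\right) 33 = 23716 - -198 = 23716 + 198 = 23914$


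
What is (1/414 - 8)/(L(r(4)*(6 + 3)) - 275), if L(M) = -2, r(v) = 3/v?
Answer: 3311/114678 ≈ 0.028872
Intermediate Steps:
(1/414 - 8)/(L(r(4)*(6 + 3)) - 275) = (1/414 - 8)/(-2 - 275) = (1/414 - 8)/(-277) = -3311/414*(-1/277) = 3311/114678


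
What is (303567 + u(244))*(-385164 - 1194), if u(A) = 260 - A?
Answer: -117291720714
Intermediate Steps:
(303567 + u(244))*(-385164 - 1194) = (303567 + (260 - 1*244))*(-385164 - 1194) = (303567 + (260 - 244))*(-386358) = (303567 + 16)*(-386358) = 303583*(-386358) = -117291720714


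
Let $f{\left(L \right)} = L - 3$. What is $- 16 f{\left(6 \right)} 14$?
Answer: $-672$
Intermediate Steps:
$f{\left(L \right)} = -3 + L$ ($f{\left(L \right)} = L - 3 = -3 + L$)
$- 16 f{\left(6 \right)} 14 = - 16 \left(-3 + 6\right) 14 = \left(-16\right) 3 \cdot 14 = \left(-48\right) 14 = -672$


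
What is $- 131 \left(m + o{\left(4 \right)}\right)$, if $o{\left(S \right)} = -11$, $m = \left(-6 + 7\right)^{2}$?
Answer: $1310$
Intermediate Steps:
$m = 1$ ($m = 1^{2} = 1$)
$- 131 \left(m + o{\left(4 \right)}\right) = - 131 \left(1 - 11\right) = \left(-131\right) \left(-10\right) = 1310$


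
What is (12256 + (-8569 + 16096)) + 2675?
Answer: 22458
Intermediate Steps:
(12256 + (-8569 + 16096)) + 2675 = (12256 + 7527) + 2675 = 19783 + 2675 = 22458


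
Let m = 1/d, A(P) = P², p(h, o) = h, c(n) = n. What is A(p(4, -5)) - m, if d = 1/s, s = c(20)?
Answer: -4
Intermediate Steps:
s = 20
d = 1/20 ≈ 0.050000
m = 20 (m = 1/(1/20) = 20)
A(p(4, -5)) - m = 4² - 1*20 = 16 - 20 = -4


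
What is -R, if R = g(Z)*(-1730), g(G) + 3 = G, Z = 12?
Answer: 15570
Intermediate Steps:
g(G) = -3 + G
R = -15570 (R = (-3 + 12)*(-1730) = 9*(-1730) = -15570)
-R = -1*(-15570) = 15570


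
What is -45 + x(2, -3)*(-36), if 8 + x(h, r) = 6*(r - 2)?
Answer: 1323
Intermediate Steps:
x(h, r) = -20 + 6*r (x(h, r) = -8 + 6*(r - 2) = -8 + 6*(-2 + r) = -8 + (-12 + 6*r) = -20 + 6*r)
-45 + x(2, -3)*(-36) = -45 + (-20 + 6*(-3))*(-36) = -45 + (-20 - 18)*(-36) = -45 - 38*(-36) = -45 + 1368 = 1323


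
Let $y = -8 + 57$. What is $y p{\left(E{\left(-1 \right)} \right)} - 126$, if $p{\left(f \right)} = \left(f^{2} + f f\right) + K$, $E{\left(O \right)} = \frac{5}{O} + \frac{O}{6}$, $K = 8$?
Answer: $\frac{51877}{18} \approx 2882.1$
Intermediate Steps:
$E{\left(O \right)} = \frac{5}{O} + \frac{O}{6}$ ($E{\left(O \right)} = \frac{5}{O} + O \frac{1}{6} = \frac{5}{O} + \frac{O}{6}$)
$p{\left(f \right)} = 8 + 2 f^{2}$ ($p{\left(f \right)} = \left(f^{2} + f f\right) + 8 = \left(f^{2} + f^{2}\right) + 8 = 2 f^{2} + 8 = 8 + 2 f^{2}$)
$y = 49$
$y p{\left(E{\left(-1 \right)} \right)} - 126 = 49 \left(8 + 2 \left(\frac{5}{-1} + \frac{1}{6} \left(-1\right)\right)^{2}\right) - 126 = 49 \left(8 + 2 \left(5 \left(-1\right) - \frac{1}{6}\right)^{2}\right) - 126 = 49 \left(8 + 2 \left(-5 - \frac{1}{6}\right)^{2}\right) - 126 = 49 \left(8 + 2 \left(- \frac{31}{6}\right)^{2}\right) - 126 = 49 \left(8 + 2 \cdot \frac{961}{36}\right) - 126 = 49 \left(8 + \frac{961}{18}\right) - 126 = 49 \cdot \frac{1105}{18} - 126 = \frac{54145}{18} - 126 = \frac{51877}{18}$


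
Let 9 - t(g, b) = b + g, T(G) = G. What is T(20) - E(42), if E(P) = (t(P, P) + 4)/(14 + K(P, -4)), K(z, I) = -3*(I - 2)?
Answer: 711/32 ≈ 22.219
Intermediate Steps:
K(z, I) = 6 - 3*I (K(z, I) = -3*(-2 + I) = 6 - 3*I)
t(g, b) = 9 - b - g (t(g, b) = 9 - (b + g) = 9 + (-b - g) = 9 - b - g)
E(P) = 13/32 - P/16 (E(P) = ((9 - P - P) + 4)/(14 + (6 - 3*(-4))) = ((9 - 2*P) + 4)/(14 + (6 + 12)) = (13 - 2*P)/(14 + 18) = (13 - 2*P)/32 = (13 - 2*P)*(1/32) = 13/32 - P/16)
T(20) - E(42) = 20 - (13/32 - 1/16*42) = 20 - (13/32 - 21/8) = 20 - 1*(-71/32) = 20 + 71/32 = 711/32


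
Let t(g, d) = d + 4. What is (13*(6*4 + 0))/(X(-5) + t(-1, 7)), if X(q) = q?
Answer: 52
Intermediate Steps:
t(g, d) = 4 + d
(13*(6*4 + 0))/(X(-5) + t(-1, 7)) = (13*(6*4 + 0))/(-5 + (4 + 7)) = (13*(24 + 0))/(-5 + 11) = (13*24)/6 = 312*(1/6) = 52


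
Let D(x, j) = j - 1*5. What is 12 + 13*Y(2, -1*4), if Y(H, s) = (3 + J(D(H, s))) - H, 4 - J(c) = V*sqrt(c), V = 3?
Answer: 77 - 117*I ≈ 77.0 - 117.0*I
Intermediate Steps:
D(x, j) = -5 + j (D(x, j) = j - 5 = -5 + j)
J(c) = 4 - 3*sqrt(c)
Y(H, s) = 7 - H - 3*sqrt(-5 + s) (Y(H, s) = (3 + (4 - 3*sqrt(-5 + s))) - H = (7 - 3*sqrt(-5 + s)) - H = 7 - H - 3*sqrt(-5 + s))
12 + 13*Y(2, -1*4) = 12 + 13*(7 - 1*2 - 3*sqrt(-5 - 1*4)) = 12 + 13*(7 - 2 - 3*sqrt(-5 - 4)) = 12 + 13*(7 - 2 - 9*I) = 12 + 13*(5 - 9*I) = 12 + (65 - 117*I) = 77 - 117*I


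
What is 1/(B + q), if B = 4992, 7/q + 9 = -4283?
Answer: 4292/21425657 ≈ 0.00020032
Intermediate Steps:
q = -7/4292 (q = 7/(-9 - 4283) = 7/(-4292) = 7*(-1/4292) = -7/4292 ≈ -0.0016309)
1/(B + q) = 1/(4992 - 7/4292) = 1/(21425657/4292) = 4292/21425657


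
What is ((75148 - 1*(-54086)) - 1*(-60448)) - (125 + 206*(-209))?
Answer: 232611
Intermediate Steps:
((75148 - 1*(-54086)) - 1*(-60448)) - (125 + 206*(-209)) = ((75148 + 54086) + 60448) - (125 - 43054) = (129234 + 60448) - 1*(-42929) = 189682 + 42929 = 232611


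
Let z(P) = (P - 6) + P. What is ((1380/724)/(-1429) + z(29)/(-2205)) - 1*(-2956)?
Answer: 1685854798547/570321045 ≈ 2956.0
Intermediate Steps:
z(P) = -6 + 2*P (z(P) = (-6 + P) + P = -6 + 2*P)
((1380/724)/(-1429) + z(29)/(-2205)) - 1*(-2956) = ((1380/724)/(-1429) + (-6 + 2*29)/(-2205)) - 1*(-2956) = ((1380*(1/724))*(-1/1429) + (-6 + 58)*(-1/2205)) + 2956 = ((345/181)*(-1/1429) + 52*(-1/2205)) + 2956 = (-345/258649 - 52/2205) + 2956 = -14210473/570321045 + 2956 = 1685854798547/570321045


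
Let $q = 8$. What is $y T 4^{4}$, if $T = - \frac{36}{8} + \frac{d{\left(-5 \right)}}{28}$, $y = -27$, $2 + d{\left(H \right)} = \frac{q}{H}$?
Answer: $\frac{1119744}{35} \approx 31993.0$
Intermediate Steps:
$d{\left(H \right)} = -2 + \frac{8}{H}$
$T = - \frac{162}{35}$ ($T = - \frac{36}{8} + \frac{-2 + \frac{8}{-5}}{28} = \left(-36\right) \frac{1}{8} + \left(-2 + 8 \left(- \frac{1}{5}\right)\right) \frac{1}{28} = - \frac{9}{2} + \left(-2 - \frac{8}{5}\right) \frac{1}{28} = - \frac{9}{2} - \frac{9}{70} = - \frac{162}{35} \approx -4.6286$)
$y T 4^{4} = \left(-27\right) \left(- \frac{162}{35}\right) 4^{4} = \frac{4374}{35} \cdot 256 = \frac{1119744}{35}$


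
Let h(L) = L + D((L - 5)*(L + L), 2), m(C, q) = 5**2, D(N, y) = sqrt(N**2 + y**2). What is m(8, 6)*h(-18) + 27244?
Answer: 26794 + 50*sqrt(171397) ≈ 47494.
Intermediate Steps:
m(C, q) = 25
h(L) = L + sqrt(4 + 4*L**2*(-5 + L)**2) (h(L) = L + sqrt(((L - 5)*(L + L))**2 + 2**2) = L + sqrt(((-5 + L)*(2*L))**2 + 4) = L + sqrt((2*L*(-5 + L))**2 + 4) = L + sqrt(4*L**2*(-5 + L)**2 + 4) = L + sqrt(4 + 4*L**2*(-5 + L)**2))
m(8, 6)*h(-18) + 27244 = 25*(-18 + 2*sqrt(1 + (-18)**2*(-5 - 18)**2)) + 27244 = 25*(-18 + 2*sqrt(1 + 324*(-23)**2)) + 27244 = 25*(-18 + 2*sqrt(1 + 324*529)) + 27244 = 25*(-18 + 2*sqrt(1 + 171396)) + 27244 = 25*(-18 + 2*sqrt(171397)) + 27244 = (-450 + 50*sqrt(171397)) + 27244 = 26794 + 50*sqrt(171397)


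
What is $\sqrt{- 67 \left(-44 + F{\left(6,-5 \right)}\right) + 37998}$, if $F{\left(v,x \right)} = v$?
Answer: $4 \sqrt{2534} \approx 201.36$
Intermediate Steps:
$\sqrt{- 67 \left(-44 + F{\left(6,-5 \right)}\right) + 37998} = \sqrt{- 67 \left(-44 + 6\right) + 37998} = \sqrt{\left(-67\right) \left(-38\right) + 37998} = \sqrt{2546 + 37998} = \sqrt{40544} = 4 \sqrt{2534}$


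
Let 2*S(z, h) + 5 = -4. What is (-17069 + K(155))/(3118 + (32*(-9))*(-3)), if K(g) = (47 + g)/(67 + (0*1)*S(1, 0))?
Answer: -1143421/266794 ≈ -4.2858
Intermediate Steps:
S(z, h) = -9/2 (S(z, h) = -5/2 + (½)*(-4) = -5/2 - 2 = -9/2)
K(g) = 47/67 + g/67 (K(g) = (47 + g)/(67 + (0*1)*(-9/2)) = (47 + g)/(67 + 0*(-9/2)) = (47 + g)/(67 + 0) = (47 + g)/67 = (47 + g)*(1/67) = 47/67 + g/67)
(-17069 + K(155))/(3118 + (32*(-9))*(-3)) = (-17069 + (47/67 + (1/67)*155))/(3118 + (32*(-9))*(-3)) = (-17069 + (47/67 + 155/67))/(3118 - 288*(-3)) = (-17069 + 202/67)/(3118 + 864) = -1143421/67/3982 = -1143421/67*1/3982 = -1143421/266794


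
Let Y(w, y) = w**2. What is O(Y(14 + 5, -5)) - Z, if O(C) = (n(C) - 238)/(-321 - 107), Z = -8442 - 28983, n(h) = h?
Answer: 16017777/428 ≈ 37425.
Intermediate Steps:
Z = -37425
O(C) = 119/214 - C/428 (O(C) = (C - 238)/(-321 - 107) = (-238 + C)/(-428) = (-238 + C)*(-1/428) = 119/214 - C/428)
O(Y(14 + 5, -5)) - Z = (119/214 - (14 + 5)**2/428) - 1*(-37425) = (119/214 - 1/428*19**2) + 37425 = (119/214 - 1/428*361) + 37425 = (119/214 - 361/428) + 37425 = -123/428 + 37425 = 16017777/428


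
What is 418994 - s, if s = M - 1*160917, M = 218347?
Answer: 361564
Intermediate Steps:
s = 57430 (s = 218347 - 1*160917 = 218347 - 160917 = 57430)
418994 - s = 418994 - 1*57430 = 418994 - 57430 = 361564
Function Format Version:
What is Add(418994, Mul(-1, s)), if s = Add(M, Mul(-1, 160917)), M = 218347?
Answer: 361564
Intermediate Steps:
s = 57430 (s = Add(218347, Mul(-1, 160917)) = Add(218347, -160917) = 57430)
Add(418994, Mul(-1, s)) = Add(418994, Mul(-1, 57430)) = Add(418994, -57430) = 361564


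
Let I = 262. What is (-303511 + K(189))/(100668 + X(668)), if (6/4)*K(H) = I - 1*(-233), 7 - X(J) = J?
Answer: -303181/100007 ≈ -3.0316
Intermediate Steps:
X(J) = 7 - J
K(H) = 330 (K(H) = 2*(262 - 1*(-233))/3 = 2*(262 + 233)/3 = (⅔)*495 = 330)
(-303511 + K(189))/(100668 + X(668)) = (-303511 + 330)/(100668 + (7 - 1*668)) = -303181/(100668 + (7 - 668)) = -303181/(100668 - 661) = -303181/100007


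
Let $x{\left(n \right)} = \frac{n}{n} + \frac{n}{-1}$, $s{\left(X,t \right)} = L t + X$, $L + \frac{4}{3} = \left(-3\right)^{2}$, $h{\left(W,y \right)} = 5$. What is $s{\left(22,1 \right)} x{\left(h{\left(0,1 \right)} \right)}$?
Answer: $- \frac{356}{3} \approx -118.67$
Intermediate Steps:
$L = \frac{23}{3}$ ($L = - \frac{4}{3} + \left(-3\right)^{2} = - \frac{4}{3} + 9 = \frac{23}{3} \approx 7.6667$)
$s{\left(X,t \right)} = X + \frac{23 t}{3}$ ($s{\left(X,t \right)} = \frac{23 t}{3} + X = X + \frac{23 t}{3}$)
$x{\left(n \right)} = 1 - n$ ($x{\left(n \right)} = 1 + n \left(-1\right) = 1 - n$)
$s{\left(22,1 \right)} x{\left(h{\left(0,1 \right)} \right)} = \left(22 + \frac{23}{3} \cdot 1\right) \left(1 - 5\right) = \left(22 + \frac{23}{3}\right) \left(1 - 5\right) = \frac{89}{3} \left(-4\right) = - \frac{356}{3}$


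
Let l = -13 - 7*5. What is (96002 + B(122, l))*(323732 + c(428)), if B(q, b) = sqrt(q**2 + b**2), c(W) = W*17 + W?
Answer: 31818518872 + 662872*sqrt(4297) ≈ 3.1862e+10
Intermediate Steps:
c(W) = 18*W (c(W) = 17*W + W = 18*W)
l = -48 (l = -13 - 35 = -48)
B(q, b) = sqrt(b**2 + q**2)
(96002 + B(122, l))*(323732 + c(428)) = (96002 + sqrt((-48)**2 + 122**2))*(323732 + 18*428) = (96002 + sqrt(2304 + 14884))*(323732 + 7704) = (96002 + sqrt(17188))*331436 = (96002 + 2*sqrt(4297))*331436 = 31818518872 + 662872*sqrt(4297)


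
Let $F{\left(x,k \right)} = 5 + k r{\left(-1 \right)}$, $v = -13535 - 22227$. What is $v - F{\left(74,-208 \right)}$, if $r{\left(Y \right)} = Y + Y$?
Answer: $-36183$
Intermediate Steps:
$r{\left(Y \right)} = 2 Y$
$v = -35762$
$F{\left(x,k \right)} = 5 - 2 k$ ($F{\left(x,k \right)} = 5 + k 2 \left(-1\right) = 5 + k \left(-2\right) = 5 - 2 k$)
$v - F{\left(74,-208 \right)} = -35762 - \left(5 - -416\right) = -35762 - \left(5 + 416\right) = -35762 - 421 = -36183$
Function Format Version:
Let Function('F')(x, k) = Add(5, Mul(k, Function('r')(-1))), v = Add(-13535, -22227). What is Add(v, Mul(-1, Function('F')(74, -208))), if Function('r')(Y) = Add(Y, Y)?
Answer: -36183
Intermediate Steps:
Function('r')(Y) = Mul(2, Y)
v = -35762
Function('F')(x, k) = Add(5, Mul(-2, k)) (Function('F')(x, k) = Add(5, Mul(k, Mul(2, -1))) = Add(5, Mul(k, -2)) = Add(5, Mul(-2, k)))
Add(v, Mul(-1, Function('F')(74, -208))) = Add(-35762, Mul(-1, Add(5, Mul(-2, -208)))) = Add(-35762, Mul(-1, Add(5, 416))) = Add(-35762, Mul(-1, 421)) = Add(-35762, -421) = -36183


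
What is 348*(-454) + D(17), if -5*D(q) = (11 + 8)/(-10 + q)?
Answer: -5529739/35 ≈ -1.5799e+5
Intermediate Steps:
D(q) = -19/(5*(-10 + q)) (D(q) = -(11 + 8)/(5*(-10 + q)) = -19/(5*(-10 + q)))
348*(-454) + D(17) = 348*(-454) - 19/(-50 + 5*17) = -157992 - 19/(-50 + 85) = -157992 - 19/35 = -5529739/35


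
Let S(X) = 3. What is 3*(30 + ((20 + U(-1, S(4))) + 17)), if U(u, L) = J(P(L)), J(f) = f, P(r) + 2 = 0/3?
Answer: 195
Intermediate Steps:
P(r) = -2 (P(r) = -2 + 0/3 = -2 + 0*(1/3) = -2 + 0 = -2)
U(u, L) = -2
3*(30 + ((20 + U(-1, S(4))) + 17)) = 3*(30 + ((20 - 2) + 17)) = 3*(30 + (18 + 17)) = 3*(30 + 35) = 3*65 = 195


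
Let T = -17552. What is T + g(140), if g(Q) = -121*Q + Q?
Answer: -34352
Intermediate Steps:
g(Q) = -120*Q
T + g(140) = -17552 - 120*140 = -17552 - 16800 = -34352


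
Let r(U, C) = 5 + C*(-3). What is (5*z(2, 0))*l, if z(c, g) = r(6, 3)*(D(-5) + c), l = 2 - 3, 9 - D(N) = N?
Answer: 320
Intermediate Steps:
D(N) = 9 - N
r(U, C) = 5 - 3*C
l = -1
z(c, g) = -56 - 4*c (z(c, g) = (5 - 3*3)*((9 - 1*(-5)) + c) = (5 - 9)*((9 + 5) + c) = -4*(14 + c) = -56 - 4*c)
(5*z(2, 0))*l = (5*(-56 - 4*2))*(-1) = (5*(-56 - 8))*(-1) = (5*(-64))*(-1) = -320*(-1) = 320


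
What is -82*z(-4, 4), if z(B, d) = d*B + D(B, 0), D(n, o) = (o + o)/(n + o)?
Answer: 1312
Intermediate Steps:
D(n, o) = 2*o/(n + o) (D(n, o) = (2*o)/(n + o) = 2*o/(n + o))
z(B, d) = B*d (z(B, d) = d*B + 2*0/(B + 0) = B*d + 2*0/B = B*d + 0 = B*d)
-82*z(-4, 4) = -(-328)*4 = -82*(-16) = 1312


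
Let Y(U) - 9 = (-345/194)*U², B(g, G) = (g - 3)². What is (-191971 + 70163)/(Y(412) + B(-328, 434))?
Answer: 5907688/9326275 ≈ 0.63345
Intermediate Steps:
B(g, G) = (-3 + g)²
Y(U) = 9 - 345*U²/194 (Y(U) = 9 + (-345/194)*U² = 9 + (-345*1/194)*U² = 9 - 345*U²/194)
(-191971 + 70163)/(Y(412) + B(-328, 434)) = (-191971 + 70163)/((9 - 345/194*412²) + (-3 - 328)²) = -121808/((9 - 345/194*169744) + (-331)²) = -121808/((9 - 29280840/97) + 109561) = -121808/(-29279967/97 + 109561) = -121808/(-18652550/97) = -121808*(-97/18652550) = 5907688/9326275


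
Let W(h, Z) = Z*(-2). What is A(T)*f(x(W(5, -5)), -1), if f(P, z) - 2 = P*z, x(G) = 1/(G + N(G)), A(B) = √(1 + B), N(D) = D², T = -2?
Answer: 219*I/110 ≈ 1.9909*I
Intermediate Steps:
W(h, Z) = -2*Z
x(G) = 1/(G + G²)
f(P, z) = 2 + P*z
A(T)*f(x(W(5, -5)), -1) = √(1 - 2)*(2 + (1/(((-2*(-5)))*(1 - 2*(-5))))*(-1)) = √(-1)*(2 + (1/(10*(1 + 10)))*(-1)) = I*(2 + ((⅒)/11)*(-1)) = I*(2 + ((⅒)*(1/11))*(-1)) = I*(2 + (1/110)*(-1)) = I*(2 - 1/110) = I*(219/110) = 219*I/110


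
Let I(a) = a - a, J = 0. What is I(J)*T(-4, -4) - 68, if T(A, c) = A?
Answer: -68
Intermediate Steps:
I(a) = 0
I(J)*T(-4, -4) - 68 = 0*(-4) - 68 = 0 - 68 = -68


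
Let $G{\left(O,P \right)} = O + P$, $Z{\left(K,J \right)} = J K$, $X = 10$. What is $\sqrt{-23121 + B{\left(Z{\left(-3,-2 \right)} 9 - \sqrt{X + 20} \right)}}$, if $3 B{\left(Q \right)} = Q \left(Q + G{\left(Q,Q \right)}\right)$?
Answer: $\sqrt{-23121 + \left(54 - \sqrt{30}\right)^{2}} \approx 144.11 i$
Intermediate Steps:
$B{\left(Q \right)} = Q^{2}$ ($B{\left(Q \right)} = \frac{Q \left(Q + \left(Q + Q\right)\right)}{3} = \frac{Q \left(Q + 2 Q\right)}{3} = \frac{Q 3 Q}{3} = \frac{3 Q^{2}}{3} = Q^{2}$)
$\sqrt{-23121 + B{\left(Z{\left(-3,-2 \right)} 9 - \sqrt{X + 20} \right)}} = \sqrt{-23121 + \left(\left(-2\right) \left(-3\right) 9 - \sqrt{10 + 20}\right)^{2}} = \sqrt{-23121 + \left(6 \cdot 9 - \sqrt{30}\right)^{2}} = \sqrt{-23121 + \left(54 - \sqrt{30}\right)^{2}}$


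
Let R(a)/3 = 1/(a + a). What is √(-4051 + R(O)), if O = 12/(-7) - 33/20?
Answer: I*√99864089/157 ≈ 63.651*I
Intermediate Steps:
O = -471/140 (O = 12*(-⅐) - 33*1/20 = -12/7 - 33/20 = -471/140 ≈ -3.3643)
R(a) = 3/(2*a) (R(a) = 3/(a + a) = 3/((2*a)) = 3*(1/(2*a)) = 3/(2*a))
√(-4051 + R(O)) = √(-4051 + 3/(2*(-471/140))) = √(-4051 + (3/2)*(-140/471)) = √(-4051 - 70/157) = √(-636077/157) = I*√99864089/157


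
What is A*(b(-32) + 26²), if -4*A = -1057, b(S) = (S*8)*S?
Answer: 2343369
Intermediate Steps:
b(S) = 8*S² (b(S) = (8*S)*S = 8*S²)
A = 1057/4 (A = -¼*(-1057) = 1057/4 ≈ 264.25)
A*(b(-32) + 26²) = 1057*(8*(-32)² + 26²)/4 = 1057*(8*1024 + 676)/4 = 1057*(8192 + 676)/4 = (1057/4)*8868 = 2343369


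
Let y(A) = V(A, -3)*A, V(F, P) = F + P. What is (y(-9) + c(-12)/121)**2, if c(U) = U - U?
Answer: 11664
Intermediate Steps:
c(U) = 0
y(A) = A*(-3 + A) (y(A) = (A - 3)*A = (-3 + A)*A = A*(-3 + A))
(y(-9) + c(-12)/121)**2 = (-9*(-3 - 9) + 0/121)**2 = (-9*(-12) + 0*(1/121))**2 = (108 + 0)**2 = 108**2 = 11664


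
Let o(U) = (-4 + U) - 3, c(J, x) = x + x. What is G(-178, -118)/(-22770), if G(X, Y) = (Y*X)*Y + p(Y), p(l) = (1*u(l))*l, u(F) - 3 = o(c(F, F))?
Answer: 1225076/11385 ≈ 107.60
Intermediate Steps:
c(J, x) = 2*x
o(U) = -7 + U
u(F) = -4 + 2*F (u(F) = 3 + (-7 + 2*F) = -4 + 2*F)
p(l) = l*(-4 + 2*l) (p(l) = (1*(-4 + 2*l))*l = (-4 + 2*l)*l = l*(-4 + 2*l))
G(X, Y) = X*Y**2 + 2*Y*(-2 + Y) (G(X, Y) = (Y*X)*Y + 2*Y*(-2 + Y) = (X*Y)*Y + 2*Y*(-2 + Y) = X*Y**2 + 2*Y*(-2 + Y))
G(-178, -118)/(-22770) = -118*(-4 + 2*(-118) - 178*(-118))/(-22770) = -118*(-4 - 236 + 21004)*(-1/22770) = -118*20764*(-1/22770) = -2450152*(-1/22770) = 1225076/11385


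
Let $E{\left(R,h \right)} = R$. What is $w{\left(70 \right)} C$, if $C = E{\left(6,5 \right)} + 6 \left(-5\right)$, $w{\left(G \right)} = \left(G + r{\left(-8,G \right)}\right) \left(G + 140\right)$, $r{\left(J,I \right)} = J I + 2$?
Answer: $2459520$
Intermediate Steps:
$r{\left(J,I \right)} = 2 + I J$ ($r{\left(J,I \right)} = I J + 2 = 2 + I J$)
$w{\left(G \right)} = \left(2 - 7 G\right) \left(140 + G\right)$ ($w{\left(G \right)} = \left(G + \left(2 + G \left(-8\right)\right)\right) \left(G + 140\right) = \left(G - \left(-2 + 8 G\right)\right) \left(140 + G\right) = \left(2 - 7 G\right) \left(140 + G\right)$)
$C = -24$ ($C = 6 + 6 \left(-5\right) = 6 - 30 = -24$)
$w{\left(70 \right)} C = \left(280 - 68460 - 7 \cdot 70^{2}\right) \left(-24\right) = \left(280 - 68460 - 34300\right) \left(-24\right) = \left(-102480\right) \left(-24\right) = 2459520$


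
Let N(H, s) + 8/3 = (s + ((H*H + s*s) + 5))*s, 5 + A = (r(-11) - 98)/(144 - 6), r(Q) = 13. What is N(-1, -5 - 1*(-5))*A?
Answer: 3100/207 ≈ 14.976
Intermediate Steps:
A = -775/138 (A = -5 + (13 - 98)/(144 - 6) = -5 - 85/138 = -775/138 ≈ -5.6159)
N(H, s) = -8/3 + s*(5 + s + H² + s²) (N(H, s) = -8/3 + (s + ((H*H + s*s) + 5))*s = -8/3 + (s + ((H² + s²) + 5))*s = -8/3 + (s + (5 + H² + s²))*s = -8/3 + (5 + s + H² + s²)*s = -8/3 + s*(5 + s + H² + s²))
N(-1, -5 - 1*(-5))*A = (-8/3 + (-5 - 1*(-5))² + (-5 - 1*(-5))³ + 5*(-5 - 1*(-5)) + (-5 - 1*(-5))*(-1)²)*(-775/138) = (-8/3 + (-5 + 5)² + (-5 + 5)³ + 5*(-5 + 5) + (-5 + 5)*1)*(-775/138) = (-8/3 + 0² + 0³ + 5*0 + 0*1)*(-775/138) = (-8/3 + 0 + 0 + 0 + 0)*(-775/138) = -8/3*(-775/138) = 3100/207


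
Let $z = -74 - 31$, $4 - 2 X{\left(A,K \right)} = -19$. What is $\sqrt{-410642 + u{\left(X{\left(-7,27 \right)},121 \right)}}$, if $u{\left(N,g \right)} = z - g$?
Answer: $6 i \sqrt{11413} \approx 640.99 i$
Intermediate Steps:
$X{\left(A,K \right)} = \frac{23}{2}$ ($X{\left(A,K \right)} = 2 - - \frac{19}{2} = 2 + \frac{19}{2} = \frac{23}{2}$)
$z = -105$ ($z = -74 - 31 = -105$)
$u{\left(N,g \right)} = -105 - g$
$\sqrt{-410642 + u{\left(X{\left(-7,27 \right)},121 \right)}} = \sqrt{-410642 - 226} = \sqrt{-410868} = 6 i \sqrt{11413}$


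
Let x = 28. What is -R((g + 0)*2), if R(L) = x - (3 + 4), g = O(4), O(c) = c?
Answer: -21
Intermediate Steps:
g = 4
R(L) = 21 (R(L) = 28 - (3 + 4) = 28 - 1*7 = 28 - 7 = 21)
-R((g + 0)*2) = -1*21 = -21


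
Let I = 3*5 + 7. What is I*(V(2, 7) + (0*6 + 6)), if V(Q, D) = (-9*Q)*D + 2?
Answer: -2596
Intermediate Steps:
V(Q, D) = 2 - 9*D*Q (V(Q, D) = -9*D*Q + 2 = 2 - 9*D*Q)
I = 22 (I = 15 + 7 = 22)
I*(V(2, 7) + (0*6 + 6)) = 22*((2 - 9*7*2) + (0*6 + 6)) = 22*((2 - 126) + (0 + 6)) = 22*(-124 + 6) = 22*(-118) = -2596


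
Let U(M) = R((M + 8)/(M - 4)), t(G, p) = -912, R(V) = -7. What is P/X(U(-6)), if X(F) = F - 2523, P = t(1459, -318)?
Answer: 456/1265 ≈ 0.36047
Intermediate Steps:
U(M) = -7
P = -912
X(F) = -2523 + F
P/X(U(-6)) = -912/(-2523 - 7) = -912/(-2530) = -912*(-1/2530) = 456/1265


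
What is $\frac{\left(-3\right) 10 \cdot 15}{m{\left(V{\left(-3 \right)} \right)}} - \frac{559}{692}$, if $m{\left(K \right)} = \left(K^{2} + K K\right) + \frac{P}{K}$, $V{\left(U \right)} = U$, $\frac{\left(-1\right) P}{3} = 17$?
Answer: $- \frac{66193}{4844} \approx -13.665$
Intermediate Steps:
$P = -51$ ($P = \left(-3\right) 17 = -51$)
$m{\left(K \right)} = - \frac{51}{K} + 2 K^{2}$ ($m{\left(K \right)} = \left(K^{2} + K K\right) - \frac{51}{K} = \left(K^{2} + K^{2}\right) - \frac{51}{K} = 2 K^{2} - \frac{51}{K} = - \frac{51}{K} + 2 K^{2}$)
$\frac{\left(-3\right) 10 \cdot 15}{m{\left(V{\left(-3 \right)} \right)}} - \frac{559}{692} = \frac{\left(-3\right) 10 \cdot 15}{\frac{1}{-3} \left(-51 + 2 \left(-3\right)^{3}\right)} - \frac{559}{692} = \frac{\left(-30\right) 15}{\left(- \frac{1}{3}\right) \left(-51 + 2 \left(-27\right)\right)} - \frac{559}{692} = - \frac{450}{\left(- \frac{1}{3}\right) \left(-51 - 54\right)} - \frac{559}{692} = - \frac{450}{\left(- \frac{1}{3}\right) \left(-105\right)} - \frac{559}{692} = - \frac{450}{35} - \frac{559}{692} = \left(-450\right) \frac{1}{35} - \frac{559}{692} = - \frac{90}{7} - \frac{559}{692} = - \frac{66193}{4844}$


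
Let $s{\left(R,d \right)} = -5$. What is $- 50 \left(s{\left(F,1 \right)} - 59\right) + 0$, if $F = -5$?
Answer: $3200$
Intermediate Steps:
$- 50 \left(s{\left(F,1 \right)} - 59\right) + 0 = - 50 \left(-5 - 59\right) + 0 = \left(-50\right) \left(-64\right) + 0 = 3200 + 0 = 3200$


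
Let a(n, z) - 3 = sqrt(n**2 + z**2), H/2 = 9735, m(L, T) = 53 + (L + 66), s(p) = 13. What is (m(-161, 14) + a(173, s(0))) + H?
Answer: 19431 + sqrt(30098) ≈ 19605.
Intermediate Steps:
m(L, T) = 119 + L (m(L, T) = 53 + (66 + L) = 119 + L)
H = 19470 (H = 2*9735 = 19470)
a(n, z) = 3 + sqrt(n**2 + z**2)
(m(-161, 14) + a(173, s(0))) + H = ((119 - 161) + (3 + sqrt(173**2 + 13**2))) + 19470 = (-42 + (3 + sqrt(29929 + 169))) + 19470 = (-42 + (3 + sqrt(30098))) + 19470 = (-39 + sqrt(30098)) + 19470 = 19431 + sqrt(30098)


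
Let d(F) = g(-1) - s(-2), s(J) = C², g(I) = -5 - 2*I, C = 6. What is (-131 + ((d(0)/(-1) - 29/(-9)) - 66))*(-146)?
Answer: 203378/9 ≈ 22598.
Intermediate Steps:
s(J) = 36 (s(J) = 6² = 36)
d(F) = -39 (d(F) = (-5 - 2*(-1)) - 1*36 = (-5 + 2) - 36 = -3 - 36 = -39)
(-131 + ((d(0)/(-1) - 29/(-9)) - 66))*(-146) = (-131 + ((-39/(-1) - 29/(-9)) - 66))*(-146) = (-131 + ((-39*(-1) - 29*(-⅑)) - 66))*(-146) = (-131 + ((39 + 29/9) - 66))*(-146) = (-131 + (380/9 - 66))*(-146) = (-131 - 214/9)*(-146) = -1393/9*(-146) = 203378/9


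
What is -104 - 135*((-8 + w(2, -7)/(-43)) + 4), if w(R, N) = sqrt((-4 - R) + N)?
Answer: 436 + 135*I*sqrt(13)/43 ≈ 436.0 + 11.32*I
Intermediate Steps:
w(R, N) = sqrt(-4 + N - R)
-104 - 135*((-8 + w(2, -7)/(-43)) + 4) = -104 - 135*((-8 + sqrt(-4 - 7 - 1*2)/(-43)) + 4) = -104 - 135*((-8 + sqrt(-4 - 7 - 2)*(-1/43)) + 4) = -104 - 135*((-8 + sqrt(-13)*(-1/43)) + 4) = -104 - 135*((-8 + (I*sqrt(13))*(-1/43)) + 4) = -104 - 135*((-8 - I*sqrt(13)/43) + 4) = -104 - 135*(-4 - I*sqrt(13)/43) = -104 + (540 + 135*I*sqrt(13)/43) = 436 + 135*I*sqrt(13)/43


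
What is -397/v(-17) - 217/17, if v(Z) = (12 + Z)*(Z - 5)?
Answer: -30619/1870 ≈ -16.374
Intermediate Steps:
v(Z) = (-5 + Z)*(12 + Z) (v(Z) = (12 + Z)*(-5 + Z) = (-5 + Z)*(12 + Z))
-397/v(-17) - 217/17 = -397/(-60 + (-17)² + 7*(-17)) - 217/17 = -397/(-60 + 289 - 119) - 217*1/17 = -397/110 - 217/17 = -30619/1870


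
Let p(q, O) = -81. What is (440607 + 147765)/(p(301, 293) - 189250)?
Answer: -588372/189331 ≈ -3.1076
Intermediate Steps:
(440607 + 147765)/(p(301, 293) - 189250) = (440607 + 147765)/(-81 - 189250) = 588372/(-189331) = 588372*(-1/189331) = -588372/189331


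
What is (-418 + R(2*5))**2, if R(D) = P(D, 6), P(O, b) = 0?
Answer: 174724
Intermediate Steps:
R(D) = 0
(-418 + R(2*5))**2 = (-418 + 0)**2 = (-418)**2 = 174724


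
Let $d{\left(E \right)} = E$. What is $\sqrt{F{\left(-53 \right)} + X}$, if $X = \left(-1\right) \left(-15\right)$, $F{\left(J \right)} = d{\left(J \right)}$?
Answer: $i \sqrt{38} \approx 6.1644 i$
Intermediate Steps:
$F{\left(J \right)} = J$
$X = 15$
$\sqrt{F{\left(-53 \right)} + X} = \sqrt{-53 + 15} = \sqrt{-38} = i \sqrt{38}$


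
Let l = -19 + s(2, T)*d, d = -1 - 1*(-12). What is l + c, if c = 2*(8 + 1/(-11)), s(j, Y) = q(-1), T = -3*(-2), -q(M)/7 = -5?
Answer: 4200/11 ≈ 381.82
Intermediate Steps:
q(M) = 35 (q(M) = -7*(-5) = 35)
T = 6
s(j, Y) = 35
d = 11 (d = -1 + 12 = 11)
c = 174/11 (c = 2*(8 - 1/11) = 2*(87/11) = 174/11 ≈ 15.818)
l = 366 (l = -19 + 35*11 = -19 + 385 = 366)
l + c = 366 + 174/11 = 4200/11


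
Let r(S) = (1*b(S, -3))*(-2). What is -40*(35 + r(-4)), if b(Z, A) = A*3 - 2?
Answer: -2280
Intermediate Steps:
b(Z, A) = -2 + 3*A (b(Z, A) = 3*A - 2 = -2 + 3*A)
r(S) = 22 (r(S) = (1*(-2 + 3*(-3)))*(-2) = (1*(-2 - 9))*(-2) = (1*(-11))*(-2) = -11*(-2) = 22)
-40*(35 + r(-4)) = -40*(35 + 22) = -40*57 = -2280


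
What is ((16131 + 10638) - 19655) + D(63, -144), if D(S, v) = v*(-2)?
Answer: 7402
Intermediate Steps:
D(S, v) = -2*v
((16131 + 10638) - 19655) + D(63, -144) = ((16131 + 10638) - 19655) - 2*(-144) = (26769 - 19655) + 288 = 7114 + 288 = 7402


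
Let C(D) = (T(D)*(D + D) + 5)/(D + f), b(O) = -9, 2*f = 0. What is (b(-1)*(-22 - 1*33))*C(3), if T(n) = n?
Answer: 3795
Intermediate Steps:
f = 0 (f = (½)*0 = 0)
C(D) = (5 + 2*D²)/D (C(D) = (D*(D + D) + 5)/(D + 0) = (D*(2*D) + 5)/D = (2*D² + 5)/D = (5 + 2*D²)/D)
(b(-1)*(-22 - 1*33))*C(3) = (-9*(-22 - 1*33))*(2*3 + 5/3) = (-9*(-22 - 33))*(6 + 5*(⅓)) = (-9*(-55))*(6 + 5/3) = 495*(23/3) = 3795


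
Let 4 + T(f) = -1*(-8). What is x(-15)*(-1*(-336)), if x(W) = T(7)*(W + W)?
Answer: -40320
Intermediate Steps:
T(f) = 4 (T(f) = -4 - 1*(-8) = -4 + 8 = 4)
x(W) = 8*W (x(W) = 4*(W + W) = 4*(2*W) = 8*W)
x(-15)*(-1*(-336)) = (8*(-15))*(-1*(-336)) = -120*336 = -40320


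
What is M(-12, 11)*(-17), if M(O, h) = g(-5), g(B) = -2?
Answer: 34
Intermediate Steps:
M(O, h) = -2
M(-12, 11)*(-17) = -2*(-17) = 34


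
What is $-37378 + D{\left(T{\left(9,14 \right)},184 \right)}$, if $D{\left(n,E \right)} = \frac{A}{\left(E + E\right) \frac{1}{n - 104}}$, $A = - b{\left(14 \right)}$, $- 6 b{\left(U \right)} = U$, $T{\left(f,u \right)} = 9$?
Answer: $- \frac{41265977}{1104} \approx -37379.0$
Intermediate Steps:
$b{\left(U \right)} = - \frac{U}{6}$
$A = \frac{7}{3}$ ($A = - \frac{\left(-1\right) 14}{6} = \left(-1\right) \left(- \frac{7}{3}\right) = \frac{7}{3} \approx 2.3333$)
$D{\left(n,E \right)} = \frac{7 \left(-104 + n\right)}{6 E}$ ($D{\left(n,E \right)} = \frac{7}{3 \frac{E + E}{n - 104}} = \frac{7}{3 \frac{2 E}{-104 + n}} = \frac{7 \frac{-104 + n}{2 E}}{3} = \frac{7 \left(-104 + n\right)}{6 E}$)
$-37378 + D{\left(T{\left(9,14 \right)},184 \right)} = -37378 + \frac{7 \left(-104 + 9\right)}{6 \cdot 184} = -37378 + \frac{7}{6} \cdot \frac{1}{184} \left(-95\right) = -37378 - \frac{665}{1104} = - \frac{41265977}{1104}$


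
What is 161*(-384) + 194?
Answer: -61630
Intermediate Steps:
161*(-384) + 194 = -61824 + 194 = -61630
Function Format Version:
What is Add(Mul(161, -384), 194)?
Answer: -61630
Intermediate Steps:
Add(Mul(161, -384), 194) = Add(-61824, 194) = -61630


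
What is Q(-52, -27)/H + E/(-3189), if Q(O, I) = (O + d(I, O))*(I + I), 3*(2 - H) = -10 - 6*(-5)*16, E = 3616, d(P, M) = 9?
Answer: -11946199/739848 ≈ -16.147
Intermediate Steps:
H = -464/3 (H = 2 - (-10 - 6*(-5)*16)/3 = 2 - (-10 + 30*16)/3 = 2 - (-10 + 480)/3 = 2 - ⅓*470 = 2 - 470/3 = -464/3 ≈ -154.67)
Q(O, I) = 2*I*(9 + O) (Q(O, I) = (O + 9)*(I + I) = (9 + O)*(2*I) = 2*I*(9 + O))
Q(-52, -27)/H + E/(-3189) = (2*(-27)*(9 - 52))/(-464/3) + 3616/(-3189) = (2*(-27)*(-43))*(-3/464) + 3616*(-1/3189) = 2322*(-3/464) - 3616/3189 = -3483/232 - 3616/3189 = -11946199/739848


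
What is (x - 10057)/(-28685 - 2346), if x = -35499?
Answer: 6508/4433 ≈ 1.4681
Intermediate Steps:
(x - 10057)/(-28685 - 2346) = (-35499 - 10057)/(-28685 - 2346) = -45556/(-31031) = -45556*(-1/31031) = 6508/4433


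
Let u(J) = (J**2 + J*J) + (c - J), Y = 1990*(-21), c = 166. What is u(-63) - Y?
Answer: 49957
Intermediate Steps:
Y = -41790
u(J) = 166 - J + 2*J**2 (u(J) = (J**2 + J*J) + (166 - J) = (J**2 + J**2) + (166 - J) = 2*J**2 + (166 - J) = 166 - J + 2*J**2)
u(-63) - Y = (166 - 1*(-63) + 2*(-63)**2) - 1*(-41790) = (166 + 63 + 2*3969) + 41790 = (166 + 63 + 7938) + 41790 = 8167 + 41790 = 49957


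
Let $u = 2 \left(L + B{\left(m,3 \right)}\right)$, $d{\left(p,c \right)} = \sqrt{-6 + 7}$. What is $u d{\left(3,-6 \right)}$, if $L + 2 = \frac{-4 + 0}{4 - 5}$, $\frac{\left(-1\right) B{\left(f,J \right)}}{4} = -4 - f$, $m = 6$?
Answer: $84$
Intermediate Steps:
$d{\left(p,c \right)} = 1$ ($d{\left(p,c \right)} = \sqrt{1} = 1$)
$B{\left(f,J \right)} = 16 + 4 f$ ($B{\left(f,J \right)} = - 4 \left(-4 - f\right) = 16 + 4 f$)
$L = 2$ ($L = -2 + \frac{-4 + 0}{4 - 5} = -2 - \frac{4}{-1} = -2 - -4 = -2 + 4 = 2$)
$u = 84$ ($u = 2 \left(2 + \left(16 + 4 \cdot 6\right)\right) = 2 \left(2 + \left(16 + 24\right)\right) = 2 \left(2 + 40\right) = 2 \cdot 42 = 84$)
$u d{\left(3,-6 \right)} = 84 \cdot 1 = 84$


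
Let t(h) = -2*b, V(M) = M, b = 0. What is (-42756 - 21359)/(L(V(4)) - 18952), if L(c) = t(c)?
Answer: 64115/18952 ≈ 3.3830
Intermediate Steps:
t(h) = 0 (t(h) = -2*0 = 0)
L(c) = 0
(-42756 - 21359)/(L(V(4)) - 18952) = (-42756 - 21359)/(0 - 18952) = -64115/(-18952) = -64115*(-1/18952) = 64115/18952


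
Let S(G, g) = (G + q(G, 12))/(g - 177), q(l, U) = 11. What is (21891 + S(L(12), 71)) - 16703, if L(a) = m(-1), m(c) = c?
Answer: 274959/53 ≈ 5187.9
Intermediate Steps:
L(a) = -1
S(G, g) = (11 + G)/(-177 + g) (S(G, g) = (G + 11)/(g - 177) = (11 + G)/(-177 + g))
(21891 + S(L(12), 71)) - 16703 = (21891 + (11 - 1)/(-177 + 71)) - 16703 = (21891 + 10/(-106)) - 16703 = (21891 - 1/106*10) - 16703 = (21891 - 5/53) - 16703 = 1160218/53 - 16703 = 274959/53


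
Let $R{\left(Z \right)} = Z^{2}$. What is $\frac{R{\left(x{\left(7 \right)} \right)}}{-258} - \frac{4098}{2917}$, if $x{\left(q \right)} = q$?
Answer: $- \frac{1200217}{752586} \approx -1.5948$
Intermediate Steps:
$\frac{R{\left(x{\left(7 \right)} \right)}}{-258} - \frac{4098}{2917} = \frac{7^{2}}{-258} - \frac{4098}{2917} = 49 \left(- \frac{1}{258}\right) - \frac{4098}{2917} = - \frac{49}{258} - \frac{4098}{2917} = - \frac{1200217}{752586}$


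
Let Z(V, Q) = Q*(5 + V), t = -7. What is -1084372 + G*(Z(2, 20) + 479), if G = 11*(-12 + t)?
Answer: -1213743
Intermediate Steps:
G = -209 (G = 11*(-12 - 7) = 11*(-19) = -209)
-1084372 + G*(Z(2, 20) + 479) = -1084372 - 209*(20*(5 + 2) + 479) = -1084372 - 209*(20*7 + 479) = -1084372 - 209*(140 + 479) = -1084372 - 209*619 = -1084372 - 129371 = -1213743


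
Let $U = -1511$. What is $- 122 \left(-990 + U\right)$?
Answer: $305122$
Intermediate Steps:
$- 122 \left(-990 + U\right) = - 122 \left(-990 - 1511\right) = \left(-122\right) \left(-2501\right) = 305122$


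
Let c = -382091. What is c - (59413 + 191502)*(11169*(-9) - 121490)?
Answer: 55705507974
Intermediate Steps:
c - (59413 + 191502)*(11169*(-9) - 121490) = -382091 - (59413 + 191502)*(11169*(-9) - 121490) = -382091 - 250915*(-100521 - 121490) = -382091 - 250915*(-222011) = -382091 - 1*(-55705890065) = -382091 + 55705890065 = 55705507974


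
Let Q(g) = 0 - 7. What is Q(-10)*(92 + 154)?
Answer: -1722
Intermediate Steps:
Q(g) = -7
Q(-10)*(92 + 154) = -7*(92 + 154) = -7*246 = -1722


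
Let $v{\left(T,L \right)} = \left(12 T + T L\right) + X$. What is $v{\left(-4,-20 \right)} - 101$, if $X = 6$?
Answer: $-63$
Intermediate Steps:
$v{\left(T,L \right)} = 6 + 12 T + L T$ ($v{\left(T,L \right)} = \left(12 T + T L\right) + 6 = \left(12 T + L T\right) + 6 = 6 + 12 T + L T$)
$v{\left(-4,-20 \right)} - 101 = \left(6 + 12 \left(-4\right) - -80\right) - 101 = \left(6 - 48 + 80\right) - 101 = 38 - 101 = -63$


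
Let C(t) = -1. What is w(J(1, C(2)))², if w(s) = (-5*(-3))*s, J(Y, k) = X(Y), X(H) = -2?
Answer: 900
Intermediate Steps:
J(Y, k) = -2
w(s) = 15*s
w(J(1, C(2)))² = (15*(-2))² = (-30)² = 900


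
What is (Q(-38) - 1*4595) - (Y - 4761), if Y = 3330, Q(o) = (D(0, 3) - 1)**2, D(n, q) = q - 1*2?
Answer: -3164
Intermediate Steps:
D(n, q) = -2 + q (D(n, q) = q - 2 = -2 + q)
Q(o) = 0 (Q(o) = ((-2 + 3) - 1)**2 = (1 - 1)**2 = 0**2 = 0)
(Q(-38) - 1*4595) - (Y - 4761) = (0 - 1*4595) - (3330 - 4761) = (0 - 4595) - 1*(-1431) = -4595 + 1431 = -3164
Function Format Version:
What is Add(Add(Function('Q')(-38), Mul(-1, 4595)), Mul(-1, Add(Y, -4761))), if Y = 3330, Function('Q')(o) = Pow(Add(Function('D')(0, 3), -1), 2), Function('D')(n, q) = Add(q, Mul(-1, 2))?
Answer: -3164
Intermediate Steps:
Function('D')(n, q) = Add(-2, q) (Function('D')(n, q) = Add(q, -2) = Add(-2, q))
Function('Q')(o) = 0 (Function('Q')(o) = Pow(Add(Add(-2, 3), -1), 2) = Pow(Add(1, -1), 2) = Pow(0, 2) = 0)
Add(Add(Function('Q')(-38), Mul(-1, 4595)), Mul(-1, Add(Y, -4761))) = Add(Add(0, Mul(-1, 4595)), Mul(-1, Add(3330, -4761))) = Add(Add(0, -4595), Mul(-1, -1431)) = Add(-4595, 1431) = -3164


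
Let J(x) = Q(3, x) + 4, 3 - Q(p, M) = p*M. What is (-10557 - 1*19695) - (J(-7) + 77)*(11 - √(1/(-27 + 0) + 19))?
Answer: -31407 + 560*√6/3 ≈ -30950.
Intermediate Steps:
Q(p, M) = 3 - M*p (Q(p, M) = 3 - p*M = 3 - M*p)
J(x) = 7 - 3*x (J(x) = (3 - 1*x*3) + 4 = (3 - 3*x) + 4 = 7 - 3*x)
(-10557 - 1*19695) - (J(-7) + 77)*(11 - √(1/(-27 + 0) + 19)) = (-10557 - 1*19695) - ((7 - 3*(-7)) + 77)*(11 - √(1/(-27 + 0) + 19)) = (-10557 - 19695) - ((7 + 21) + 77)*(11 - √(1/(-27) + 19)) = -30252 - (28 + 77)*(11 - √(-1/27 + 19)) = -30252 - 105*(11 - √(512/27)) = -30252 - 105*(11 - 16*√6/9) = -30252 - (1155 - 560*√6/3) = -30252 + (-1155 + 560*√6/3) = -31407 + 560*√6/3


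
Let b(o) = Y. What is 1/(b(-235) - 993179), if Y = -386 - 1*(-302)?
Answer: -1/993263 ≈ -1.0068e-6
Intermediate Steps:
Y = -84 (Y = -386 + 302 = -84)
b(o) = -84
1/(b(-235) - 993179) = 1/(-84 - 993179) = 1/(-993263) = -1/993263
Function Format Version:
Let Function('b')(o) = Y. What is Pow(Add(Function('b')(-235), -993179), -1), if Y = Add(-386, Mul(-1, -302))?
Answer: Rational(-1, 993263) ≈ -1.0068e-6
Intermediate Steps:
Y = -84 (Y = Add(-386, 302) = -84)
Function('b')(o) = -84
Pow(Add(Function('b')(-235), -993179), -1) = Pow(Add(-84, -993179), -1) = Pow(-993263, -1) = Rational(-1, 993263)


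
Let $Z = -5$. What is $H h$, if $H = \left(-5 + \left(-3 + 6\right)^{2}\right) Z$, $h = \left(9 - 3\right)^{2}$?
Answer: $-720$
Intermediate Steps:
$h = 36$ ($h = 6^{2} = 36$)
$H = -20$ ($H = \left(-5 + \left(-3 + 6\right)^{2}\right) \left(-5\right) = \left(-5 + 3^{2}\right) \left(-5\right) = \left(-5 + 9\right) \left(-5\right) = 4 \left(-5\right) = -20$)
$H h = \left(-20\right) 36 = -720$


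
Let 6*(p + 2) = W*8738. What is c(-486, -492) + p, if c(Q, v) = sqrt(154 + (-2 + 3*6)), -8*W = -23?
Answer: 100439/24 + sqrt(170) ≈ 4198.0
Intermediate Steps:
W = 23/8 (W = -1/8*(-23) = 23/8 ≈ 2.8750)
c(Q, v) = sqrt(170) (c(Q, v) = sqrt(154 + (-2 + 18)) = sqrt(154 + 16) = sqrt(170))
p = 100439/24 (p = -2 + ((23/8)*8738)/6 = -2 + (1/6)*(100487/4) = -2 + 100487/24 = 100439/24 ≈ 4185.0)
c(-486, -492) + p = sqrt(170) + 100439/24 = 100439/24 + sqrt(170)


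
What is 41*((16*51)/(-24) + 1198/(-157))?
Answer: -267976/157 ≈ -1706.9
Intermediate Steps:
41*((16*51)/(-24) + 1198/(-157)) = 41*(816*(-1/24) + 1198*(-1/157)) = 41*(-34 - 1198/157) = 41*(-6536/157) = -267976/157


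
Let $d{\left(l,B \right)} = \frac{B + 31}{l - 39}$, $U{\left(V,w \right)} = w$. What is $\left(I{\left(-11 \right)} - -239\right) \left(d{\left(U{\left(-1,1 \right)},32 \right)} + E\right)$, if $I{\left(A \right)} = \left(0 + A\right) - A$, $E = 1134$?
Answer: $\frac{10283931}{38} \approx 2.7063 \cdot 10^{5}$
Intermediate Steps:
$d{\left(l,B \right)} = \frac{31 + B}{-39 + l}$
$I{\left(A \right)} = 0$ ($I{\left(A \right)} = A - A = 0$)
$\left(I{\left(-11 \right)} - -239\right) \left(d{\left(U{\left(-1,1 \right)},32 \right)} + E\right) = \left(0 - -239\right) \left(\frac{31 + 32}{-39 + 1} + 1134\right) = \left(0 + 239\right) \left(\frac{1}{-38} \cdot 63 + 1134\right) = 239 \left(\left(- \frac{1}{38}\right) 63 + 1134\right) = 239 \left(- \frac{63}{38} + 1134\right) = 239 \cdot \frac{43029}{38} = \frac{10283931}{38}$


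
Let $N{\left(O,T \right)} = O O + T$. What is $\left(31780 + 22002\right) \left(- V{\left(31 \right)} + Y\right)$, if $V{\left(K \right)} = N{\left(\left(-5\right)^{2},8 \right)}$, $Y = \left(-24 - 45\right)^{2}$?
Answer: $222012096$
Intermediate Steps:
$Y = 4761$ ($Y = \left(-69\right)^{2} = 4761$)
$N{\left(O,T \right)} = T + O^{2}$ ($N{\left(O,T \right)} = O^{2} + T = T + O^{2}$)
$V{\left(K \right)} = 633$ ($V{\left(K \right)} = 8 + \left(\left(-5\right)^{2}\right)^{2} = 8 + 25^{2} = 8 + 625 = 633$)
$\left(31780 + 22002\right) \left(- V{\left(31 \right)} + Y\right) = \left(31780 + 22002\right) \left(\left(-1\right) 633 + 4761\right) = 53782 \left(-633 + 4761\right) = 53782 \cdot 4128 = 222012096$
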